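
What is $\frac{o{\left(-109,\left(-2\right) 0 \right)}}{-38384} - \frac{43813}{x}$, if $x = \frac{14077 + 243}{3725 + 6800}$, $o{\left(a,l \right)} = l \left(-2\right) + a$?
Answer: $- \frac{55312757531}{1717684} \approx -32202.0$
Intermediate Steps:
$o{\left(a,l \right)} = a - 2 l$ ($o{\left(a,l \right)} = - 2 l + a = a - 2 l$)
$x = \frac{2864}{2105}$ ($x = \frac{14320}{10525} = 14320 \cdot \frac{1}{10525} = \frac{2864}{2105} \approx 1.3606$)
$\frac{o{\left(-109,\left(-2\right) 0 \right)}}{-38384} - \frac{43813}{x} = \frac{-109 - 2 \left(\left(-2\right) 0\right)}{-38384} - \frac{43813}{\frac{2864}{2105}} = \left(-109 - 0\right) \left(- \frac{1}{38384}\right) - \frac{92226365}{2864} = \left(-109 + 0\right) \left(- \frac{1}{38384}\right) - \frac{92226365}{2864} = \left(-109\right) \left(- \frac{1}{38384}\right) - \frac{92226365}{2864} = \frac{109}{38384} - \frac{92226365}{2864} = - \frac{55312757531}{1717684}$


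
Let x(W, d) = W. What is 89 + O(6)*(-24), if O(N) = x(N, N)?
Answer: -55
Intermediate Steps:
O(N) = N
89 + O(6)*(-24) = 89 + 6*(-24) = 89 - 144 = -55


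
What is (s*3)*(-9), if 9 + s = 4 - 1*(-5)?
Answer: 0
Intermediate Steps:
s = 0 (s = -9 + (4 - 1*(-5)) = -9 + (4 + 5) = -9 + 9 = 0)
(s*3)*(-9) = (0*3)*(-9) = 0*(-9) = 0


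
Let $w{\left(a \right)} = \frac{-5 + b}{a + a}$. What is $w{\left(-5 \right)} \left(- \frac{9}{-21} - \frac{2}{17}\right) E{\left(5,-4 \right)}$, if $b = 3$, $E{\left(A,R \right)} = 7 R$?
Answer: $- \frac{148}{85} \approx -1.7412$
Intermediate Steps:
$w{\left(a \right)} = - \frac{1}{a}$ ($w{\left(a \right)} = \frac{-5 + 3}{a + a} = - \frac{2}{2 a} = - 2 \frac{1}{2 a} = - \frac{1}{a}$)
$w{\left(-5 \right)} \left(- \frac{9}{-21} - \frac{2}{17}\right) E{\left(5,-4 \right)} = - \frac{1}{-5} \left(- \frac{9}{-21} - \frac{2}{17}\right) 7 \left(-4\right) = \left(-1\right) \left(- \frac{1}{5}\right) \left(\left(-9\right) \left(- \frac{1}{21}\right) - \frac{2}{17}\right) \left(-28\right) = \frac{\frac{3}{7} - \frac{2}{17}}{5} \left(-28\right) = \frac{1}{5} \cdot \frac{37}{119} \left(-28\right) = \frac{37}{595} \left(-28\right) = - \frac{148}{85}$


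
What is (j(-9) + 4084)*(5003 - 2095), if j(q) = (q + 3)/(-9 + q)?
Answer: 35631724/3 ≈ 1.1877e+7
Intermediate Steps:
j(q) = (3 + q)/(-9 + q)
(j(-9) + 4084)*(5003 - 2095) = ((3 - 9)/(-9 - 9) + 4084)*(5003 - 2095) = (-6/(-18) + 4084)*2908 = (-1/18*(-6) + 4084)*2908 = (⅓ + 4084)*2908 = (12253/3)*2908 = 35631724/3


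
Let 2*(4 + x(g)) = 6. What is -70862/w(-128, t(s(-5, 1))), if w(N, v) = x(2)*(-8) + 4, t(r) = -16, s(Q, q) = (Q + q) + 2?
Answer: -35431/6 ≈ -5905.2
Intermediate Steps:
s(Q, q) = 2 + Q + q
x(g) = -1 (x(g) = -4 + (½)*6 = -4 + 3 = -1)
w(N, v) = 12 (w(N, v) = -1*(-8) + 4 = 8 + 4 = 12)
-70862/w(-128, t(s(-5, 1))) = -70862/12 = -70862*1/12 = -35431/6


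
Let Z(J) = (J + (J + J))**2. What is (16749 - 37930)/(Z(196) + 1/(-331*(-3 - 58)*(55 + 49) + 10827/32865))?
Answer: -487248014793949/7953499722730331 ≈ -0.061262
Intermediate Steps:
Z(J) = 9*J**2 (Z(J) = (J + 2*J)**2 = (3*J)**2 = 9*J**2)
(16749 - 37930)/(Z(196) + 1/(-331*(-3 - 58)*(55 + 49) + 10827/32865)) = (16749 - 37930)/(9*196**2 + 1/(-331*(-3 - 58)*(55 + 49) + 10827/32865)) = -21181/(9*38416 + 1/(-(-20191)*104 + 10827*(1/32865))) = -21181/(345744 + 1/(-331*(-6344) + 3609/10955)) = -21181/(345744 + 1/(2099864 + 3609/10955)) = -21181/(345744 + 1/(23004013729/10955)) = -21181/(345744 + 10955/23004013729) = -21181/7953499722730331/23004013729 = -21181*23004013729/7953499722730331 = -487248014793949/7953499722730331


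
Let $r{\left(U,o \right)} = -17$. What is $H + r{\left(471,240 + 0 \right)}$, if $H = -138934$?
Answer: $-138951$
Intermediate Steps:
$H + r{\left(471,240 + 0 \right)} = -138934 - 17 = -138951$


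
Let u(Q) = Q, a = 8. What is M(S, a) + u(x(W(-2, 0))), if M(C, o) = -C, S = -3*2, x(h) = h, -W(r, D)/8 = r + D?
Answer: 22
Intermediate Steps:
W(r, D) = -8*D - 8*r (W(r, D) = -8*(r + D) = -8*(D + r) = -8*D - 8*r)
S = -6
M(S, a) + u(x(W(-2, 0))) = -1*(-6) + (-8*0 - 8*(-2)) = 6 + (0 + 16) = 6 + 16 = 22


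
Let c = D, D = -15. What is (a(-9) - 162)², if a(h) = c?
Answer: 31329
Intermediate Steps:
c = -15
a(h) = -15
(a(-9) - 162)² = (-15 - 162)² = (-177)² = 31329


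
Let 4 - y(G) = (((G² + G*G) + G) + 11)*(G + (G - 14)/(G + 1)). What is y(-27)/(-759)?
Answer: -476633/9867 ≈ -48.306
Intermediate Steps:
y(G) = 4 - (G + (-14 + G)/(1 + G))*(11 + G + 2*G²) (y(G) = 4 - (((G² + G*G) + G) + 11)*(G + (G - 14)/(G + 1)) = 4 - (((G² + G²) + G) + 11)*(G + (-14 + G)/(1 + G)) = 4 - ((2*G² + G) + 11)*(G + (-14 + G)/(1 + G)) = 4 - ((G + 2*G²) + 11)*(G + (-14 + G)/(1 + G)) = 4 - (11 + G + 2*G²)*(G + (-14 + G)/(1 + G)) = 4 - (G + (-14 + G)/(1 + G))*(11 + G + 2*G²))
y(-27)/(-759) = ((158 - 5*(-27)³ - 4*(-27) - 2*(-27)⁴ + 15*(-27)²)/(1 - 27))/(-759) = ((158 - 5*(-19683) + 108 - 2*531441 + 15*729)/(-26))*(-1/759) = -(158 + 98415 + 108 - 1062882 + 10935)/26*(-1/759) = -1/26*(-953266)*(-1/759) = (476633/13)*(-1/759) = -476633/9867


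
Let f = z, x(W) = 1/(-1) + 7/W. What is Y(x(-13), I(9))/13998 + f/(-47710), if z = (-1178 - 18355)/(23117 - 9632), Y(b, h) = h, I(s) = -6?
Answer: -199266287/500326897850 ≈ -0.00039827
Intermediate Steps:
x(W) = -1 + 7/W (x(W) = 1*(-1) + 7/W = -1 + 7/W)
z = -6511/4495 (z = -19533/13485 = -19533*1/13485 = -6511/4495 ≈ -1.4485)
f = -6511/4495 ≈ -1.4485
Y(x(-13), I(9))/13998 + f/(-47710) = -6/13998 - 6511/4495/(-47710) = -6*1/13998 - 6511/4495*(-1/47710) = -1/2333 + 6511/214456450 = -199266287/500326897850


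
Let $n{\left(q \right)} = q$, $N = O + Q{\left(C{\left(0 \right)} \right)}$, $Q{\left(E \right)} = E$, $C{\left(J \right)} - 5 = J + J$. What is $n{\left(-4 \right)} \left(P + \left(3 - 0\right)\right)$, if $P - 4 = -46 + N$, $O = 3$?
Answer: $124$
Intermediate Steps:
$C{\left(J \right)} = 5 + 2 J$ ($C{\left(J \right)} = 5 + \left(J + J\right) = 5 + 2 J$)
$N = 8$ ($N = 3 + \left(5 + 2 \cdot 0\right) = 3 + \left(5 + 0\right) = 3 + 5 = 8$)
$P = -34$ ($P = 4 + \left(-46 + 8\right) = 4 - 38 = -34$)
$n{\left(-4 \right)} \left(P + \left(3 - 0\right)\right) = - 4 \left(-34 + \left(3 - 0\right)\right) = - 4 \left(-34 + \left(3 + 0\right)\right) = - 4 \left(-34 + 3\right) = \left(-4\right) \left(-31\right) = 124$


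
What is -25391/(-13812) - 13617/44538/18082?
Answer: 852004218473/463470934758 ≈ 1.8383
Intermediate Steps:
-25391/(-13812) - 13617/44538/18082 = -25391*(-1/13812) - 13617*1/44538*(1/18082) = 25391/13812 - 4539/14846*1/18082 = 25391/13812 - 4539/268445372 = 852004218473/463470934758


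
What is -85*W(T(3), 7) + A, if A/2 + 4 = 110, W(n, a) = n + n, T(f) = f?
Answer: -298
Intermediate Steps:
W(n, a) = 2*n
A = 212 (A = -8 + 2*110 = -8 + 220 = 212)
-85*W(T(3), 7) + A = -170*3 + 212 = -85*6 + 212 = -510 + 212 = -298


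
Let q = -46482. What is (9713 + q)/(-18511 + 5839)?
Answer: 36769/12672 ≈ 2.9016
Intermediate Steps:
(9713 + q)/(-18511 + 5839) = (9713 - 46482)/(-18511 + 5839) = -36769/(-12672) = -36769*(-1/12672) = 36769/12672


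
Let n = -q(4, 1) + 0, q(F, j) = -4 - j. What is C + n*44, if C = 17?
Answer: 237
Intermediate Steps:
n = 5 (n = -(-4 - 1*1) + 0 = -(-4 - 1) + 0 = -1*(-5) + 0 = 5 + 0 = 5)
C + n*44 = 17 + 5*44 = 17 + 220 = 237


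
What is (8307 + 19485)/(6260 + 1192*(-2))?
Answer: 2316/323 ≈ 7.1703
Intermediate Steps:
(8307 + 19485)/(6260 + 1192*(-2)) = 27792/(6260 - 2384) = 27792/3876 = 27792*(1/3876) = 2316/323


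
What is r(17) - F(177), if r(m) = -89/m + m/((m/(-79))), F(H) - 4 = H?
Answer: -4509/17 ≈ -265.24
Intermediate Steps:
F(H) = 4 + H
r(m) = -79 - 89/m (r(m) = -89/m + m/((m*(-1/79))) = -89/m + m/((-m/79)) = -89/m + m*(-79/m) = -89/m - 79 = -79 - 89/m)
r(17) - F(177) = (-79 - 89/17) - (4 + 177) = (-79 - 89*1/17) - 1*181 = (-79 - 89/17) - 181 = -1432/17 - 181 = -4509/17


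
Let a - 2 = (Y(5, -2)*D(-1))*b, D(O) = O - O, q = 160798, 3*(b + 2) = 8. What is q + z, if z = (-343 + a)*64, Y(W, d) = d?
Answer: 138974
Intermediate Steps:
b = 2/3 (b = -2 + (1/3)*8 = -2 + 8/3 = 2/3 ≈ 0.66667)
D(O) = 0
a = 2 (a = 2 - 2*0*(2/3) = 2 + 0*(2/3) = 2 + 0 = 2)
z = -21824 (z = (-343 + 2)*64 = -341*64 = -21824)
q + z = 160798 - 21824 = 138974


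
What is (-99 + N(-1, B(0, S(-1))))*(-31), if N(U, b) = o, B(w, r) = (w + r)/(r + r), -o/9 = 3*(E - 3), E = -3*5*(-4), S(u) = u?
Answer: 50778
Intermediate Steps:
E = 60 (E = -15*(-4) = 60)
o = -1539 (o = -27*(60 - 3) = -27*57 = -9*171 = -1539)
B(w, r) = (r + w)/(2*r) (B(w, r) = (r + w)/((2*r)) = (r + w)*(1/(2*r)) = (r + w)/(2*r))
N(U, b) = -1539
(-99 + N(-1, B(0, S(-1))))*(-31) = (-99 - 1539)*(-31) = -1638*(-31) = 50778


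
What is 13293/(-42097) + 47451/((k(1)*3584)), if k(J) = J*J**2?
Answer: 1949902635/150875648 ≈ 12.924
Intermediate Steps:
k(J) = J**3
13293/(-42097) + 47451/((k(1)*3584)) = 13293/(-42097) + 47451/((1**3*3584)) = 13293*(-1/42097) + 47451/((1*3584)) = -13293/42097 + 47451/3584 = 1949902635/150875648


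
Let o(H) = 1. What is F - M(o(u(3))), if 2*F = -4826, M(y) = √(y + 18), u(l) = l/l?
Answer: -2413 - √19 ≈ -2417.4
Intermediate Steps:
u(l) = 1
M(y) = √(18 + y)
F = -2413 (F = (½)*(-4826) = -2413)
F - M(o(u(3))) = -2413 - √(18 + 1) = -2413 - √19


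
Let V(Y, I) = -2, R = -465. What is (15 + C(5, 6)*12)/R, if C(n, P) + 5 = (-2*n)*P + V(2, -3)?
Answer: 263/155 ≈ 1.6968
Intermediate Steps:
C(n, P) = -7 - 2*P*n (C(n, P) = -5 + ((-2*n)*P - 2) = -5 + (-2*P*n - 2) = -5 + (-2 - 2*P*n) = -7 - 2*P*n)
(15 + C(5, 6)*12)/R = (15 + (-7 - 2*6*5)*12)/(-465) = (15 + (-7 - 60)*12)*(-1/465) = (15 - 67*12)*(-1/465) = (15 - 804)*(-1/465) = -789*(-1/465) = 263/155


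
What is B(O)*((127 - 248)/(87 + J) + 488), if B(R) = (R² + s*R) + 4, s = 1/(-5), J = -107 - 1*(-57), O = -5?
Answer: 538050/37 ≈ 14542.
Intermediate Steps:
J = -50 (J = -107 + 57 = -50)
s = -⅕ ≈ -0.20000
B(R) = 4 + R² - R/5 (B(R) = (R² - R/5) + 4 = 4 + R² - R/5)
B(O)*((127 - 248)/(87 + J) + 488) = (4 + (-5)² - ⅕*(-5))*((127 - 248)/(87 - 50) + 488) = (4 + 25 + 1)*(-121/37 + 488) = 30*(-121*1/37 + 488) = 30*(-121/37 + 488) = 30*(17935/37) = 538050/37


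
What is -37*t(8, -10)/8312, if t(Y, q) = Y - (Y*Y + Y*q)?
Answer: -111/1039 ≈ -0.10683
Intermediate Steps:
t(Y, q) = Y - Y² - Y*q (t(Y, q) = Y - (Y² + Y*q) = Y + (-Y² - Y*q) = Y - Y² - Y*q)
-37*t(8, -10)/8312 = -296*(1 - 1*8 - 1*(-10))/8312 = -296*(1 - 8 + 10)*(1/8312) = -296*3*(1/8312) = -37*24*(1/8312) = -888*1/8312 = -111/1039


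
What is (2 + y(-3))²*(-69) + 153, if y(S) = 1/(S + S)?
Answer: -947/12 ≈ -78.917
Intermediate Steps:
y(S) = 1/(2*S)
(2 + y(-3))²*(-69) + 153 = (2 + (½)/(-3))²*(-69) + 153 = (2 + (½)*(-⅓))²*(-69) + 153 = (2 - ⅙)²*(-69) + 153 = (11/6)²*(-69) + 153 = (121/36)*(-69) + 153 = -2783/12 + 153 = -947/12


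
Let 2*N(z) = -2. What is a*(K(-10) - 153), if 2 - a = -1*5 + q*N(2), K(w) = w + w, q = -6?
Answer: -173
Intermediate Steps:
N(z) = -1 (N(z) = (1/2)*(-2) = -1)
K(w) = 2*w
a = 1 (a = 2 - (-1*5 - 6*(-1)) = 2 - (-5 + 6) = 2 - 1*1 = 2 - 1 = 1)
a*(K(-10) - 153) = 1*(2*(-10) - 153) = 1*(-20 - 153) = 1*(-173) = -173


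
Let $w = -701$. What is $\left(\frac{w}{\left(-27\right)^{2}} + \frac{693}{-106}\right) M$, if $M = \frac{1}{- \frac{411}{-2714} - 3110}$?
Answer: $\frac{786385571}{326101264173} \approx 0.0024115$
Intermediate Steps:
$M = - \frac{2714}{8440129}$ ($M = \frac{1}{\left(-411\right) \left(- \frac{1}{2714}\right) - 3110} = \frac{1}{\frac{411}{2714} - 3110} = \frac{1}{- \frac{8440129}{2714}} = - \frac{2714}{8440129} \approx -0.00032156$)
$\left(\frac{w}{\left(-27\right)^{2}} + \frac{693}{-106}\right) M = \left(- \frac{701}{\left(-27\right)^{2}} + \frac{693}{-106}\right) \left(- \frac{2714}{8440129}\right) = \left(- \frac{701}{729} + 693 \left(- \frac{1}{106}\right)\right) \left(- \frac{2714}{8440129}\right) = \left(\left(-701\right) \frac{1}{729} - \frac{693}{106}\right) \left(- \frac{2714}{8440129}\right) = \left(- \frac{701}{729} - \frac{693}{106}\right) \left(- \frac{2714}{8440129}\right) = \left(- \frac{579503}{77274}\right) \left(- \frac{2714}{8440129}\right) = \frac{786385571}{326101264173}$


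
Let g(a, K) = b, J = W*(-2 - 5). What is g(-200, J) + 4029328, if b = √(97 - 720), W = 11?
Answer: 4029328 + I*√623 ≈ 4.0293e+6 + 24.96*I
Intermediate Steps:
J = -77 (J = 11*(-2 - 5) = 11*(-7) = -77)
b = I*√623 (b = √(-623) = I*√623 ≈ 24.96*I)
g(a, K) = I*√623
g(-200, J) + 4029328 = I*√623 + 4029328 = 4029328 + I*√623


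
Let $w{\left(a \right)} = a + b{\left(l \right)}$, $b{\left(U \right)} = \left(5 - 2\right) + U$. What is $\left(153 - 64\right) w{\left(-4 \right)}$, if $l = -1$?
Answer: $-178$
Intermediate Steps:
$b{\left(U \right)} = 3 + U$
$w{\left(a \right)} = 2 + a$ ($w{\left(a \right)} = a + \left(3 - 1\right) = a + 2 = 2 + a$)
$\left(153 - 64\right) w{\left(-4 \right)} = \left(153 - 64\right) \left(2 - 4\right) = 89 \left(-2\right) = -178$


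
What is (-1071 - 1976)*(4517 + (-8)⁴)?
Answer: -26243811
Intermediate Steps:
(-1071 - 1976)*(4517 + (-8)⁴) = -3047*(4517 + 4096) = -3047*8613 = -26243811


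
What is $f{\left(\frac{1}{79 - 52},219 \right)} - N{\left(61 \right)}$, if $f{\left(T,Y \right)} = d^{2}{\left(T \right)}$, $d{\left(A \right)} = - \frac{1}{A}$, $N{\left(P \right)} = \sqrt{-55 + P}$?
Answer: $729 - \sqrt{6} \approx 726.55$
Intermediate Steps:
$f{\left(T,Y \right)} = \frac{1}{T^{2}}$ ($f{\left(T,Y \right)} = \left(- \frac{1}{T}\right)^{2} = \frac{1}{T^{2}}$)
$f{\left(\frac{1}{79 - 52},219 \right)} - N{\left(61 \right)} = \frac{1}{\frac{1}{\left(79 - 52\right)^{2}}} - \sqrt{-55 + 61} = \frac{1}{\frac{1}{729}} - \sqrt{6} = \frac{1}{(\frac{1}{27})^{2}} - \sqrt{6} = 729 - \sqrt{6}$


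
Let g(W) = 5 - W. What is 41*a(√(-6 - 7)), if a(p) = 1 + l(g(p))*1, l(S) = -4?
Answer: -123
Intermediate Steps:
a(p) = -3 (a(p) = 1 - 4*1 = 1 - 4 = -3)
41*a(√(-6 - 7)) = 41*(-3) = -123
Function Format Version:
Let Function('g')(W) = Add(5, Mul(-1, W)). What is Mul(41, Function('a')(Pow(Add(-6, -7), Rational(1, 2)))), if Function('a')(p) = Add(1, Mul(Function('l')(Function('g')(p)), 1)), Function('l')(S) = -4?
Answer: -123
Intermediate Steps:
Function('a')(p) = -3 (Function('a')(p) = Add(1, Mul(-4, 1)) = Add(1, -4) = -3)
Mul(41, Function('a')(Pow(Add(-6, -7), Rational(1, 2)))) = Mul(41, -3) = -123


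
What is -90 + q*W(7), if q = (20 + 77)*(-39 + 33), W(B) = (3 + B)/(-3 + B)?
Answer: -1545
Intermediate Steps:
W(B) = (3 + B)/(-3 + B)
q = -582 (q = 97*(-6) = -582)
-90 + q*W(7) = -90 - 582*(3 + 7)/(-3 + 7) = -90 - 582*10/4 = -90 - 291*10/2 = -90 - 582*5/2 = -90 - 1455 = -1545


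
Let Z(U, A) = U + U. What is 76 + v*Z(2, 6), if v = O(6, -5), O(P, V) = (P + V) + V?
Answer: 60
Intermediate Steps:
O(P, V) = P + 2*V
Z(U, A) = 2*U
v = -4 (v = 6 + 2*(-5) = 6 - 10 = -4)
76 + v*Z(2, 6) = 76 - 8*2 = 76 - 4*4 = 76 - 16 = 60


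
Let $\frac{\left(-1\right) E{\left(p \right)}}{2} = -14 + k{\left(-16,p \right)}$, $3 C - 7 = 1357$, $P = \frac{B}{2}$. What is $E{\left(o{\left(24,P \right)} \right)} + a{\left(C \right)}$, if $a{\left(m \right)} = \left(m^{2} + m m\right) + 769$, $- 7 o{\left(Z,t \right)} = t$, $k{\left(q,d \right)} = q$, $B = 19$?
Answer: $\frac{3728453}{9} \approx 4.1427 \cdot 10^{5}$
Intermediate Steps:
$P = \frac{19}{2} \approx 9.5$
$C = \frac{1364}{3}$ ($C = \frac{7}{3} + \frac{1}{3} \cdot 1357 = \frac{7}{3} + \frac{1357}{3} = \frac{1364}{3} \approx 454.67$)
$o{\left(Z,t \right)} = - \frac{t}{7}$
$a{\left(m \right)} = 769 + 2 m^{2}$ ($a{\left(m \right)} = \left(m^{2} + m^{2}\right) + 769 = 2 m^{2} + 769 = 769 + 2 m^{2}$)
$E{\left(p \right)} = 60$ ($E{\left(p \right)} = - 2 \left(-14 - 16\right) = \left(-2\right) \left(-30\right) = 60$)
$E{\left(o{\left(24,P \right)} \right)} + a{\left(C \right)} = 60 + \left(769 + 2 \left(\frac{1364}{3}\right)^{2}\right) = 60 + \left(769 + 2 \cdot \frac{1860496}{9}\right) = 60 + \left(769 + \frac{3720992}{9}\right) = 60 + \frac{3727913}{9} = \frac{3728453}{9}$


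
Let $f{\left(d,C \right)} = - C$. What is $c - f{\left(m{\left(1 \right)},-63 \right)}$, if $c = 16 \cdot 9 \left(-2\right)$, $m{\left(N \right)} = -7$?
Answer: $-351$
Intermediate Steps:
$c = -288$ ($c = 144 \left(-2\right) = -288$)
$c - f{\left(m{\left(1 \right)},-63 \right)} = -288 - \left(-1\right) \left(-63\right) = -288 - 63 = -351$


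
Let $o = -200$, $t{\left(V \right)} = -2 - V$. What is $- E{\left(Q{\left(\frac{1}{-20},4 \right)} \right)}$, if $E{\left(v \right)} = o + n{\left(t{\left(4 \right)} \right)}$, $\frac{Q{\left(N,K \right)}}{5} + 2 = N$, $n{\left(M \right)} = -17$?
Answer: $217$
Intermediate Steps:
$Q{\left(N,K \right)} = -10 + 5 N$
$E{\left(v \right)} = -217$ ($E{\left(v \right)} = -200 - 17 = -217$)
$- E{\left(Q{\left(\frac{1}{-20},4 \right)} \right)} = \left(-1\right) \left(-217\right) = 217$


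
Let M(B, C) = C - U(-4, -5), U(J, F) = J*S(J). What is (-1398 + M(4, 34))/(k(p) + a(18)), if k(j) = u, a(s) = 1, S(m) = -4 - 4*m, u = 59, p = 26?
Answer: -329/15 ≈ -21.933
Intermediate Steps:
U(J, F) = J*(-4 - 4*J)
k(j) = 59
M(B, C) = 48 + C (M(B, C) = C - (-4)*(-4)*(1 - 4) = C - (-4)*(-4)*(-3) = C - 1*(-48) = C + 48 = 48 + C)
(-1398 + M(4, 34))/(k(p) + a(18)) = (-1398 + (48 + 34))/(59 + 1) = (-1398 + 82)/60 = -1316*1/60 = -329/15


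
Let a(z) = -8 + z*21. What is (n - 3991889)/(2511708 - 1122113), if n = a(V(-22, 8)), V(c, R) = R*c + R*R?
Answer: -3994249/1389595 ≈ -2.8744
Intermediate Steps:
V(c, R) = R² + R*c (V(c, R) = R*c + R² = R² + R*c)
a(z) = -8 + 21*z
n = -2360 (n = -8 + 21*(8*(8 - 22)) = -8 + 21*(8*(-14)) = -8 + 21*(-112) = -8 - 2352 = -2360)
(n - 3991889)/(2511708 - 1122113) = (-2360 - 3991889)/(2511708 - 1122113) = -3994249/1389595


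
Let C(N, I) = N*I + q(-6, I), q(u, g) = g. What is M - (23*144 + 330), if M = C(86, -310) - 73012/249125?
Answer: -7626287512/249125 ≈ -30612.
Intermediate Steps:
C(N, I) = I + I*N (C(N, I) = N*I + I = I*N + I = I + I*N)
M = -6718974262/249125 (M = -310*(1 + 86) - 73012/249125 = -310*87 - 73012*1/249125 = -26970 - 73012/249125 = -6718974262/249125 ≈ -26970.)
M - (23*144 + 330) = -6718974262/249125 - (23*144 + 330) = -6718974262/249125 - (3312 + 330) = -6718974262/249125 - 1*3642 = -6718974262/249125 - 3642 = -7626287512/249125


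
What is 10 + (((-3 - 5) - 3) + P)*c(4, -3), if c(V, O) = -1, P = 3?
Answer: 18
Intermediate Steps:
10 + (((-3 - 5) - 3) + P)*c(4, -3) = 10 + (((-3 - 5) - 3) + 3)*(-1) = 10 + ((-8 - 3) + 3)*(-1) = 10 + (-11 + 3)*(-1) = 10 - 8*(-1) = 10 + 8 = 18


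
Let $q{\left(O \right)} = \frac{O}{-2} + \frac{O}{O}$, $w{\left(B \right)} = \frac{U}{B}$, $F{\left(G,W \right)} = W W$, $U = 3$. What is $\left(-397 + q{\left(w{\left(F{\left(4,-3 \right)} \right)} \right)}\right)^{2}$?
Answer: $\frac{5650129}{36} \approx 1.5695 \cdot 10^{5}$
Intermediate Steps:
$F{\left(G,W \right)} = W^{2}$
$w{\left(B \right)} = \frac{3}{B}$
$q{\left(O \right)} = 1 - \frac{O}{2}$ ($q{\left(O \right)} = O \left(- \frac{1}{2}\right) + 1 = - \frac{O}{2} + 1 = 1 - \frac{O}{2}$)
$\left(-397 + q{\left(w{\left(F{\left(4,-3 \right)} \right)} \right)}\right)^{2} = \left(-397 + \left(1 - \frac{3 \frac{1}{\left(-3\right)^{2}}}{2}\right)\right)^{2} = \left(-397 + \left(1 - \frac{3 \cdot \frac{1}{9}}{2}\right)\right)^{2} = \left(-397 + \left(1 - \frac{1}{6}\right)\right)^{2} = \left(-397 + \frac{5}{6}\right)^{2} = \left(- \frac{2377}{6}\right)^{2} = \frac{5650129}{36}$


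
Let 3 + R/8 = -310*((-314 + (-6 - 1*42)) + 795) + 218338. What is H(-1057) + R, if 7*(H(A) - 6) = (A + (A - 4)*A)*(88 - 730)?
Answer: -102085674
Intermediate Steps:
R = 672840 (R = -24 + 8*(-310*((-314 + (-6 - 1*42)) + 795) + 218338) = -24 + 8*(-310*((-314 + (-6 - 42)) + 795) + 218338) = -24 + 8*(-310*((-314 - 48) + 795) + 218338) = -24 + 8*(-310*(-362 + 795) + 218338) = -24 + 8*(-310*433 + 218338) = -24 + 8*(-134230 + 218338) = -24 + 8*84108 = -24 + 672864 = 672840)
H(A) = 6 - 642*A/7 - 642*A*(-4 + A)/7 (H(A) = 6 + ((A + (A - 4)*A)*(88 - 730))/7 = 6 + ((A + (-4 + A)*A)*(-642))/7 = 6 + ((A + A*(-4 + A))*(-642))/7 = 6 + (-642*A - 642*A*(-4 + A))/7 = 6 + (-642*A/7 - 642*A*(-4 + A)/7) = 6 - 642*A/7 - 642*A*(-4 + A)/7)
H(-1057) + R = (6 - 642/7*(-1057)² + (1926/7)*(-1057)) + 672840 = (6 - 642/7*1117249 - 290826) + 672840 = (6 - 102467694 - 290826) + 672840 = -102758514 + 672840 = -102085674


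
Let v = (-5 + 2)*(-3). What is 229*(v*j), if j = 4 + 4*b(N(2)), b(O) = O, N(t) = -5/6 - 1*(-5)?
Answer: 42594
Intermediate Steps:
N(t) = 25/6 (N(t) = -5*⅙ + 5 = -⅚ + 5 = 25/6)
j = 62/3 (j = 4 + 4*(25/6) = 4 + 50/3 = 62/3 ≈ 20.667)
v = 9 (v = -3*(-3) = 9)
229*(v*j) = 229*(9*(62/3)) = 229*186 = 42594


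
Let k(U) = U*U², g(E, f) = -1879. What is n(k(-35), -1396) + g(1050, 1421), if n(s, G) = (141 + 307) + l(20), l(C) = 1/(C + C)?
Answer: -57239/40 ≈ -1431.0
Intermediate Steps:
l(C) = 1/(2*C)
k(U) = U³
n(s, G) = 17921/40 (n(s, G) = (141 + 307) + (½)/20 = 448 + (½)*(1/20) = 448 + 1/40 = 17921/40)
n(k(-35), -1396) + g(1050, 1421) = 17921/40 - 1879 = -57239/40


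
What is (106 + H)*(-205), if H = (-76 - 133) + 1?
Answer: 20910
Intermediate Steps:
H = -208 (H = -209 + 1 = -208)
(106 + H)*(-205) = (106 - 208)*(-205) = -102*(-205) = 20910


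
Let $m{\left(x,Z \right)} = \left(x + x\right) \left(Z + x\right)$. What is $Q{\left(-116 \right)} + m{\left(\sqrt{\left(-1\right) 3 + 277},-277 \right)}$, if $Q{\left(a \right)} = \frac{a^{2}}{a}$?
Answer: $432 - 554 \sqrt{274} \approx -8738.3$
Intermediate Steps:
$m{\left(x,Z \right)} = 2 x \left(Z + x\right)$
$Q{\left(a \right)} = a$
$Q{\left(-116 \right)} + m{\left(\sqrt{\left(-1\right) 3 + 277},-277 \right)} = -116 + 2 \sqrt{\left(-1\right) 3 + 277} \left(-277 + \sqrt{\left(-1\right) 3 + 277}\right) = -116 + 2 \sqrt{-3 + 277} \left(-277 + \sqrt{-3 + 277}\right) = -116 + 2 \sqrt{274} \left(-277 + \sqrt{274}\right)$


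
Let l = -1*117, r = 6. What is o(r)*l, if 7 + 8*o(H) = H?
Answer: 117/8 ≈ 14.625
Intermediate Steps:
l = -117
o(H) = -7/8 + H/8
o(r)*l = (-7/8 + (1/8)*6)*(-117) = (-7/8 + 3/4)*(-117) = -1/8*(-117) = 117/8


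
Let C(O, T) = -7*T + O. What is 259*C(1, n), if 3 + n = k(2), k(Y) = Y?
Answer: 2072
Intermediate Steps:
n = -1 (n = -3 + 2 = -1)
C(O, T) = O - 7*T
259*C(1, n) = 259*(1 - 7*(-1)) = 259*(1 + 7) = 259*8 = 2072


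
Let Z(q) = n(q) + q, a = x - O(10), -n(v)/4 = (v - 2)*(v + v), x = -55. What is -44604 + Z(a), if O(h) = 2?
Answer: -71565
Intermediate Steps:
n(v) = -8*v*(-2 + v) (n(v) = -4*(v - 2)*(v + v) = -4*(-2 + v)*2*v = -8*v*(-2 + v))
a = -57 (a = -55 - 1*2 = -55 - 2 = -57)
Z(q) = q + 8*q*(2 - q) (Z(q) = 8*q*(2 - q) + q = q + 8*q*(2 - q))
-44604 + Z(a) = -44604 - 57*(17 - 8*(-57)) = -44604 - 57*(17 + 456) = -44604 - 57*473 = -44604 - 26961 = -71565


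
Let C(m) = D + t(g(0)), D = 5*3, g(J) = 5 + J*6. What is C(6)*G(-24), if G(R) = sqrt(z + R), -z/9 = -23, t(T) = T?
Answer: 20*sqrt(183) ≈ 270.56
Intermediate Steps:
g(J) = 5 + 6*J
D = 15
z = 207 (z = -9*(-23) = 207)
G(R) = sqrt(207 + R)
C(m) = 20 (C(m) = 15 + (5 + 6*0) = 15 + (5 + 0) = 15 + 5 = 20)
C(6)*G(-24) = 20*sqrt(207 - 24) = 20*sqrt(183)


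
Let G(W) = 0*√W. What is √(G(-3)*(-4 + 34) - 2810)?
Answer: I*√2810 ≈ 53.009*I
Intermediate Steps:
G(W) = 0
√(G(-3)*(-4 + 34) - 2810) = √(0*(-4 + 34) - 2810) = √(0*30 - 2810) = √(0 - 2810) = √(-2810) = I*√2810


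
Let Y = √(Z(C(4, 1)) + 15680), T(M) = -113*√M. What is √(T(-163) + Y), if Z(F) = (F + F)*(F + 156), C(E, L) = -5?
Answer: √(√14170 - 113*I*√163) ≈ 27.988 - 25.774*I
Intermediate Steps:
Z(F) = 2*F*(156 + F) (Z(F) = (2*F)*(156 + F) = 2*F*(156 + F))
Y = √14170 (Y = √(2*(-5)*(156 - 5) + 15680) = √(2*(-5)*151 + 15680) = √(-1510 + 15680) = √14170 ≈ 119.04)
√(T(-163) + Y) = √(-113*I*√163 + √14170) = √(√14170 - 113*I*√163)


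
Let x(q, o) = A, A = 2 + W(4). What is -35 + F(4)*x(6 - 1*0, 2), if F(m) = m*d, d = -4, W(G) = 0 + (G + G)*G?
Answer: -579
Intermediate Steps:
W(G) = 2*G² (W(G) = 0 + (2*G)*G = 0 + 2*G² = 2*G²)
A = 34 (A = 2 + 2*4² = 2 + 2*16 = 2 + 32 = 34)
x(q, o) = 34
F(m) = -4*m (F(m) = m*(-4) = -4*m)
-35 + F(4)*x(6 - 1*0, 2) = -35 - 4*4*34 = -35 - 16*34 = -35 - 544 = -579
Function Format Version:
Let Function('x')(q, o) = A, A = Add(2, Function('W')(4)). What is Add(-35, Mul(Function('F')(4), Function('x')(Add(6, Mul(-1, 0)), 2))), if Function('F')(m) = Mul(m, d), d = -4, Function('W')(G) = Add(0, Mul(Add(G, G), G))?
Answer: -579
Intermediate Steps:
Function('W')(G) = Mul(2, Pow(G, 2)) (Function('W')(G) = Add(0, Mul(Mul(2, G), G)) = Add(0, Mul(2, Pow(G, 2))) = Mul(2, Pow(G, 2)))
A = 34 (A = Add(2, Mul(2, Pow(4, 2))) = Add(2, Mul(2, 16)) = Add(2, 32) = 34)
Function('x')(q, o) = 34
Function('F')(m) = Mul(-4, m) (Function('F')(m) = Mul(m, -4) = Mul(-4, m))
Add(-35, Mul(Function('F')(4), Function('x')(Add(6, Mul(-1, 0)), 2))) = Add(-35, Mul(Mul(-4, 4), 34)) = Add(-35, Mul(-16, 34)) = Add(-35, -544) = -579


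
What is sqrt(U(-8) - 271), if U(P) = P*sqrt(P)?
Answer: sqrt(-271 - 16*I*sqrt(2)) ≈ 0.68666 - 16.476*I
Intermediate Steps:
U(P) = P**(3/2)
sqrt(U(-8) - 271) = sqrt((-8)**(3/2) - 271) = sqrt(-16*I*sqrt(2) - 271) = sqrt(-271 - 16*I*sqrt(2))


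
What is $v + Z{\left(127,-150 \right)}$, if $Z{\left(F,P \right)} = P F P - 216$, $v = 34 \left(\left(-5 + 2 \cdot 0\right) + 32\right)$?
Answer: $2858202$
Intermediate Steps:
$v = 918$ ($v = 34 \left(\left(-5 + 0\right) + 32\right) = 34 \left(-5 + 32\right) = 34 \cdot 27 = 918$)
$Z{\left(F,P \right)} = -216 + F P^{2}$ ($Z{\left(F,P \right)} = F P P - 216 = F P^{2} - 216 = -216 + F P^{2}$)
$v + Z{\left(127,-150 \right)} = 918 - \left(216 - 127 \left(-150\right)^{2}\right) = 918 + \left(-216 + 127 \cdot 22500\right) = 918 + \left(-216 + 2857500\right) = 918 + 2857284 = 2858202$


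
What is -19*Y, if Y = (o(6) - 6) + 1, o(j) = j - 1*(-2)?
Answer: -57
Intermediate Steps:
o(j) = 2 + j (o(j) = j + 2 = 2 + j)
Y = 3 (Y = ((2 + 6) - 6) + 1 = (8 - 6) + 1 = 2 + 1 = 3)
-19*Y = -19*3 = -57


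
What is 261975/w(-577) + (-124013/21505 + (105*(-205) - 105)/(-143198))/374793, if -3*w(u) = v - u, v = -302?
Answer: -592615601067979/207359849145 ≈ -2857.9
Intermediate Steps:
w(u) = 302/3 + u/3 (w(u) = -(-302 - u)/3 = 302/3 + u/3)
261975/w(-577) + (-124013/21505 + (105*(-205) - 105)/(-143198))/374793 = 261975/(302/3 + (⅓)*(-577)) + (-124013/21505 + (105*(-205) - 105)/(-143198))/374793 = 261975/(302/3 - 577/3) + (-124013*1/21505 + (-21525 - 105)*(-1/143198))*(1/374793) = 261975/(-275/3) + (-124013/21505 - 21630*(-1/143198))*(1/374793) = 261975*(-3/275) + (-124013/21505 + 10815/71599)*(1/374793) = -31437/11 - 34176404/6085915*1/374793 = -31437/11 - 34176404/2280958340595 = -592615601067979/207359849145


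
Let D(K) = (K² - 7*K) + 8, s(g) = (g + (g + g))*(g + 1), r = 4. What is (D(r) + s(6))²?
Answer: 14884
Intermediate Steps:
s(g) = 3*g*(1 + g) (s(g) = (g + 2*g)*(1 + g) = (3*g)*(1 + g) = 3*g*(1 + g))
D(K) = 8 + K² - 7*K
(D(r) + s(6))² = ((8 + 4² - 7*4) + 3*6*(1 + 6))² = ((8 + 16 - 28) + 3*6*7)² = (-4 + 126)² = 122² = 14884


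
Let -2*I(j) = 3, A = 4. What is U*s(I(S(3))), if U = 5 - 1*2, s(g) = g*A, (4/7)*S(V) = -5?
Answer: -18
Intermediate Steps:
S(V) = -35/4 (S(V) = (7/4)*(-5) = -35/4)
I(j) = -3/2 (I(j) = -½*3 = -3/2)
s(g) = 4*g (s(g) = g*4 = 4*g)
U = 3 (U = 5 - 2 = 3)
U*s(I(S(3))) = 3*(4*(-3/2)) = 3*(-6) = -18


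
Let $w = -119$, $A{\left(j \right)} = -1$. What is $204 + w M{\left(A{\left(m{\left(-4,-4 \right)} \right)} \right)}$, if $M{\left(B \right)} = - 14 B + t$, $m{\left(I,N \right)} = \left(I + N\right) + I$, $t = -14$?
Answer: $204$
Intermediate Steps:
$m{\left(I,N \right)} = N + 2 I$
$M{\left(B \right)} = -14 - 14 B$ ($M{\left(B \right)} = - 14 B - 14 = -14 - 14 B$)
$204 + w M{\left(A{\left(m{\left(-4,-4 \right)} \right)} \right)} = 204 - 119 \left(-14 - -14\right) = 204 - 119 \left(-14 + 14\right) = 204 - 0 = 204 + 0 = 204$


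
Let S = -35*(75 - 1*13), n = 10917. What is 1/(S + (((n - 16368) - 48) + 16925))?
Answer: 1/9256 ≈ 0.00010804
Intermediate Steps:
S = -2170 (S = -35*(75 - 13) = -35*62 = -2170)
1/(S + (((n - 16368) - 48) + 16925)) = 1/(-2170 + (((10917 - 16368) - 48) + 16925)) = 1/(-2170 + ((-5451 - 48) + 16925)) = 1/(-2170 + (-5499 + 16925)) = 1/(-2170 + 11426) = 1/9256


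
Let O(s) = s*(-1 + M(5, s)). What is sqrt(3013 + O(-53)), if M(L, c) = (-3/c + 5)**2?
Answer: sqrt(4805722)/53 ≈ 41.362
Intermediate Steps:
M(L, c) = (5 - 3/c)**2
O(s) = s*(-1 + (-3 + 5*s)**2/s**2)
sqrt(3013 + O(-53)) = sqrt(3013 + (-1*(-53) + (-3 + 5*(-53))**2/(-53))) = sqrt(3013 + (53 - (-3 - 265)**2/53)) = sqrt(3013 + (53 - 1/53*(-268)**2)) = sqrt(3013 + (53 - 1/53*71824)) = sqrt(3013 + (53 - 71824/53)) = sqrt(3013 - 69015/53) = sqrt(90674/53) = sqrt(4805722)/53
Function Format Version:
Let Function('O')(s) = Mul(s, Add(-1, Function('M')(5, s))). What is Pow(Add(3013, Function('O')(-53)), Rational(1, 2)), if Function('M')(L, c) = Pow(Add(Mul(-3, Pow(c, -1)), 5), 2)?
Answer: Mul(Rational(1, 53), Pow(4805722, Rational(1, 2))) ≈ 41.362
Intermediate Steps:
Function('M')(L, c) = Pow(Add(5, Mul(-3, Pow(c, -1))), 2)
Function('O')(s) = Mul(s, Add(-1, Mul(Pow(s, -2), Pow(Add(-3, Mul(5, s)), 2))))
Pow(Add(3013, Function('O')(-53)), Rational(1, 2)) = Pow(Add(3013, Add(Mul(-1, -53), Mul(Pow(-53, -1), Pow(Add(-3, Mul(5, -53)), 2)))), Rational(1, 2)) = Pow(Add(3013, Add(53, Mul(Rational(-1, 53), Pow(Add(-3, -265), 2)))), Rational(1, 2)) = Pow(Add(3013, Add(53, Mul(Rational(-1, 53), Pow(-268, 2)))), Rational(1, 2)) = Pow(Add(3013, Add(53, Mul(Rational(-1, 53), 71824))), Rational(1, 2)) = Pow(Add(3013, Add(53, Rational(-71824, 53))), Rational(1, 2)) = Pow(Add(3013, Rational(-69015, 53)), Rational(1, 2)) = Pow(Rational(90674, 53), Rational(1, 2)) = Mul(Rational(1, 53), Pow(4805722, Rational(1, 2)))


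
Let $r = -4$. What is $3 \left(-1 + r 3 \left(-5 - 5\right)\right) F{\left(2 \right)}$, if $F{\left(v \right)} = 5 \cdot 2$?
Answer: $3570$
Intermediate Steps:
$F{\left(v \right)} = 10$
$3 \left(-1 + r 3 \left(-5 - 5\right)\right) F{\left(2 \right)} = 3 \left(-1 - 4 \cdot 3 \left(-5 - 5\right)\right) 10 = 3 \left(-1 - 4 \cdot 3 \left(-10\right)\right) 10 = 3 \left(-1 - -120\right) 10 = 3 \left(-1 + 120\right) 10 = 3 \cdot 119 \cdot 10 = 357 \cdot 10 = 3570$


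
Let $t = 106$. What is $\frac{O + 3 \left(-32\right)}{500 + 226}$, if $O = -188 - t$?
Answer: $- \frac{65}{121} \approx -0.53719$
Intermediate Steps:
$O = -294$ ($O = -188 - 106 = -294$)
$\frac{O + 3 \left(-32\right)}{500 + 226} = \frac{-294 + 3 \left(-32\right)}{500 + 226} = \frac{-294 - 96}{726} = \left(-390\right) \frac{1}{726} = - \frac{65}{121}$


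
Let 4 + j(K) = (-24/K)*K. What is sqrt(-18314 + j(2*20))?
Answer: 3*I*sqrt(2038) ≈ 135.43*I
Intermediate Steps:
j(K) = -28 (j(K) = -4 + (-24/K)*K = -4 - 24 = -28)
sqrt(-18314 + j(2*20)) = sqrt(-18314 - 28) = sqrt(-18342) = 3*I*sqrt(2038)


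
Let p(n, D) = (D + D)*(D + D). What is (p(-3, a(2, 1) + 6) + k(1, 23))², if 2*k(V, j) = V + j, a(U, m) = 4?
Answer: 169744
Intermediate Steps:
k(V, j) = V/2 + j/2 (k(V, j) = (V + j)/2 = V/2 + j/2)
p(n, D) = 4*D² (p(n, D) = (2*D)*(2*D) = 4*D²)
(p(-3, a(2, 1) + 6) + k(1, 23))² = (4*(4 + 6)² + ((½)*1 + (½)*23))² = (4*10² + (½ + 23/2))² = (4*100 + 12)² = (400 + 12)² = 412² = 169744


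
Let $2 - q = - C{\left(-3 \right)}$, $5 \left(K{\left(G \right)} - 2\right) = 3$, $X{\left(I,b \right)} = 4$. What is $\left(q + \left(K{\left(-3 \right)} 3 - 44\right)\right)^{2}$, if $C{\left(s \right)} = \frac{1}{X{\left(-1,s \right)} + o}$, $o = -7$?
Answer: $\frac{268324}{225} \approx 1192.6$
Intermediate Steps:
$C{\left(s \right)} = - \frac{1}{3}$ ($C{\left(s \right)} = \frac{1}{4 - 7} = \frac{1}{-3} = - \frac{1}{3}$)
$K{\left(G \right)} = \frac{13}{5}$ ($K{\left(G \right)} = 2 + \frac{1}{5} \cdot 3 = 2 + \frac{3}{5} = \frac{13}{5}$)
$q = \frac{5}{3}$ ($q = 2 - \left(-1\right) \left(- \frac{1}{3}\right) = 2 - \frac{1}{3} = \frac{5}{3} \approx 1.6667$)
$\left(q + \left(K{\left(-3 \right)} 3 - 44\right)\right)^{2} = \left(\frac{5}{3} + \left(\frac{13}{5} \cdot 3 - 44\right)\right)^{2} = \left(\frac{5}{3} + \left(\frac{39}{5} - 44\right)\right)^{2} = \left(\frac{5}{3} - \frac{181}{5}\right)^{2} = \left(- \frac{518}{15}\right)^{2} = \frac{268324}{225}$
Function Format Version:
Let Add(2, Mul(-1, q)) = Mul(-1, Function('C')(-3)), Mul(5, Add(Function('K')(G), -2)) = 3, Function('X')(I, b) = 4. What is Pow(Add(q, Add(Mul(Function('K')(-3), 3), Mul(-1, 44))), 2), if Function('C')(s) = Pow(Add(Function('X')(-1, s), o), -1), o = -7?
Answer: Rational(268324, 225) ≈ 1192.6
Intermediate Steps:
Function('C')(s) = Rational(-1, 3) (Function('C')(s) = Pow(Add(4, -7), -1) = Pow(-3, -1) = Rational(-1, 3))
Function('K')(G) = Rational(13, 5) (Function('K')(G) = Add(2, Mul(Rational(1, 5), 3)) = Add(2, Rational(3, 5)) = Rational(13, 5))
q = Rational(5, 3) (q = Add(2, Mul(-1, Mul(-1, Rational(-1, 3)))) = Add(2, Mul(-1, Rational(1, 3))) = Add(2, Rational(-1, 3)) = Rational(5, 3) ≈ 1.6667)
Pow(Add(q, Add(Mul(Function('K')(-3), 3), Mul(-1, 44))), 2) = Pow(Add(Rational(5, 3), Add(Mul(Rational(13, 5), 3), Mul(-1, 44))), 2) = Pow(Add(Rational(5, 3), Add(Rational(39, 5), -44)), 2) = Pow(Add(Rational(5, 3), Rational(-181, 5)), 2) = Pow(Rational(-518, 15), 2) = Rational(268324, 225)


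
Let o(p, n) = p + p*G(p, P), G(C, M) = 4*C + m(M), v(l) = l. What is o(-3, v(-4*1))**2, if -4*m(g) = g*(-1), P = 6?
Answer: 3249/4 ≈ 812.25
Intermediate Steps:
m(g) = g/4 (m(g) = -g*(-1)/4 = -(-1)*g/4 = g/4)
G(C, M) = 4*C + M/4
o(p, n) = p + p*(3/2 + 4*p) (o(p, n) = p + p*(4*p + (1/4)*6) = p + p*(4*p + 3/2) = p + p*(3/2 + 4*p))
o(-3, v(-4*1))**2 = ((1/2)*(-3)*(5 + 8*(-3)))**2 = ((1/2)*(-3)*(5 - 24))**2 = ((1/2)*(-3)*(-19))**2 = (57/2)**2 = 3249/4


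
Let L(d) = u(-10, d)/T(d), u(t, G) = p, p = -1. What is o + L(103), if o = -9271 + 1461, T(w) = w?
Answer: -804431/103 ≈ -7810.0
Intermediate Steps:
u(t, G) = -1
L(d) = -1/d
o = -7810
o + L(103) = -7810 - 1/103 = -804431/103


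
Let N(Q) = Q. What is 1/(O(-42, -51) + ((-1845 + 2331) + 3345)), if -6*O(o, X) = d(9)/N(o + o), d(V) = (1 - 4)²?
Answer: 56/214537 ≈ 0.00026103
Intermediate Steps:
d(V) = 9 (d(V) = (-3)² = 9)
O(o, X) = -3/(4*o) (O(o, X) = -3/(2*(o + o)) = -3/(2*(2*o)) = -3*1/(2*o)/2 = -3/(4*o))
1/(O(-42, -51) + ((-1845 + 2331) + 3345)) = 1/(-¾/(-42) + ((-1845 + 2331) + 3345)) = 1/(-¾*(-1/42) + (486 + 3345)) = 1/(1/56 + 3831) = 1/(214537/56) = 56/214537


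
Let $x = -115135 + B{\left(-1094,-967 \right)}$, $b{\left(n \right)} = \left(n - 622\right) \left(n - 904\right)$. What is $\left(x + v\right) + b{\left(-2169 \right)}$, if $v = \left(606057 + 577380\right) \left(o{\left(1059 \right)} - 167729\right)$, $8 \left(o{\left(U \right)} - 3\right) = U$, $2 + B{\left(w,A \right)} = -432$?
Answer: $- \frac{1586624284921}{8} \approx -1.9833 \cdot 10^{11}$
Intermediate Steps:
$B{\left(w,A \right)} = -434$ ($B{\left(w,A \right)} = -2 - 432 = -434$)
$b{\left(n \right)} = \left(-904 + n\right) \left(-622 + n\right)$ ($b{\left(n \right)} = \left(-622 + n\right) \left(-904 + n\right) = \left(-904 + n\right) \left(-622 + n\right)$)
$o{\left(U \right)} = 3 + \frac{U}{8}$
$v = - \frac{1586691974313}{8}$ ($v = \left(606057 + 577380\right) \left(\left(3 + \frac{1}{8} \cdot 1059\right) - 167729\right) = 1183437 \left(\left(3 + \frac{1059}{8}\right) - 167729\right) = 1183437 \left(\frac{1083}{8} - 167729\right) = 1183437 \left(- \frac{1340749}{8}\right) = - \frac{1586691974313}{8} \approx -1.9834 \cdot 10^{11}$)
$x = -115569$ ($x = -115135 - 434 = -115569$)
$\left(x + v\right) + b{\left(-2169 \right)} = \left(-115569 - \frac{1586691974313}{8}\right) + \left(562288 + \left(-2169\right)^{2} - -3309894\right) = - \frac{1586692898865}{8} + \left(562288 + 4704561 + 3309894\right) = - \frac{1586692898865}{8} + 8576743 = - \frac{1586624284921}{8}$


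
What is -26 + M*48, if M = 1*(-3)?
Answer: -170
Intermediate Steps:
M = -3
-26 + M*48 = -26 - 3*48 = -26 - 144 = -170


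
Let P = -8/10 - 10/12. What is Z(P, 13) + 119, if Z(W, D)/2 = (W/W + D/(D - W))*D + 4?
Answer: 77307/439 ≈ 176.10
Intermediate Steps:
P = -49/30 (P = -8*⅒ - 10*1/12 = -⅘ - ⅚ = -49/30 ≈ -1.6333)
Z(W, D) = 8 + 2*D*(1 + D/(D - W)) (Z(W, D) = 2*((W/W + D/(D - W))*D + 4) = 2*((1 + D/(D - W))*D + 4) = 2*(D*(1 + D/(D - W)) + 4) = 2*(4 + D*(1 + D/(D - W))) = 8 + 2*D*(1 + D/(D - W)))
Z(P, 13) + 119 = 2*(-4*(-49/30) + 2*13² + 4*13 - 1*13*(-49/30))/(13 - 1*(-49/30)) + 119 = 2*(98/15 + 2*169 + 52 + 637/30)/(13 + 49/30) + 119 = 2*(98/15 + 338 + 52 + 637/30)/(439/30) + 119 = 2*(30/439)*(12533/30) + 119 = 25066/439 + 119 = 77307/439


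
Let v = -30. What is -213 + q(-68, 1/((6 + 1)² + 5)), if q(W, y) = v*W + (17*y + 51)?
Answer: 101429/54 ≈ 1878.3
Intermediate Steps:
q(W, y) = 51 - 30*W + 17*y (q(W, y) = -30*W + (17*y + 51) = -30*W + (51 + 17*y) = 51 - 30*W + 17*y)
-213 + q(-68, 1/((6 + 1)² + 5)) = -213 + (51 - 30*(-68) + 17/((6 + 1)² + 5)) = -213 + (51 + 2040 + 17/(7² + 5)) = -213 + (51 + 2040 + 17/(49 + 5)) = -213 + (51 + 2040 + 17/54) = -213 + 112931/54 = 101429/54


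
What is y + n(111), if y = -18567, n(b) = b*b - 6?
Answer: -6252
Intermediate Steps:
n(b) = -6 + b² (n(b) = b² - 6 = -6 + b²)
y + n(111) = -18567 + (-6 + 111²) = -18567 + (-6 + 12321) = -18567 + 12315 = -6252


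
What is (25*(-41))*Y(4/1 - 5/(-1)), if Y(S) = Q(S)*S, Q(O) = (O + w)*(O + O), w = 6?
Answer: -2490750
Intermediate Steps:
Q(O) = 2*O*(6 + O) (Q(O) = (O + 6)*(O + O) = (6 + O)*(2*O) = 2*O*(6 + O))
Y(S) = 2*S**2*(6 + S) (Y(S) = (2*S*(6 + S))*S = 2*S**2*(6 + S))
(25*(-41))*Y(4/1 - 5/(-1)) = (25*(-41))*(2*(4/1 - 5/(-1))**2*(6 + (4/1 - 5/(-1)))) = -2050*(4*1 - 5*(-1))**2*(6 + (4*1 - 5*(-1))) = -2050*(4 + 5)**2*(6 + (4 + 5)) = -2050*9**2*(6 + 9) = -2050*81*15 = -1025*2430 = -2490750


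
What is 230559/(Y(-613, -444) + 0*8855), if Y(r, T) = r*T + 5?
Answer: 230559/272177 ≈ 0.84709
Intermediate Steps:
Y(r, T) = 5 + T*r (Y(r, T) = T*r + 5 = 5 + T*r)
230559/(Y(-613, -444) + 0*8855) = 230559/((5 - 444*(-613)) + 0*8855) = 230559/((5 + 272172) + 0) = 230559/(272177 + 0) = 230559/272177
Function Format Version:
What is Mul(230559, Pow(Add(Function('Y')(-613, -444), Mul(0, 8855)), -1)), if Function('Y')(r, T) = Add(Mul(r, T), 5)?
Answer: Rational(230559, 272177) ≈ 0.84709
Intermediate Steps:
Function('Y')(r, T) = Add(5, Mul(T, r)) (Function('Y')(r, T) = Add(Mul(T, r), 5) = Add(5, Mul(T, r)))
Mul(230559, Pow(Add(Function('Y')(-613, -444), Mul(0, 8855)), -1)) = Mul(230559, Pow(Add(Add(5, Mul(-444, -613)), Mul(0, 8855)), -1)) = Mul(230559, Pow(Add(Add(5, 272172), 0), -1)) = Mul(230559, Pow(Add(272177, 0), -1)) = Mul(230559, Pow(272177, -1)) = Mul(230559, Rational(1, 272177)) = Rational(230559, 272177)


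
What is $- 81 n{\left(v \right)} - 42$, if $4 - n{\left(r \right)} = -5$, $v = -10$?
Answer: $-771$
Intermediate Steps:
$n{\left(r \right)} = 9$ ($n{\left(r \right)} = 4 - -5 = 4 + 5 = 9$)
$- 81 n{\left(v \right)} - 42 = \left(-81\right) 9 - 42 = -729 - 42 = -771$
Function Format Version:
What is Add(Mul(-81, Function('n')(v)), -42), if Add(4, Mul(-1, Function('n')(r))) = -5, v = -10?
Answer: -771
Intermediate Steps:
Function('n')(r) = 9 (Function('n')(r) = Add(4, Mul(-1, -5)) = Add(4, 5) = 9)
Add(Mul(-81, Function('n')(v)), -42) = Add(Mul(-81, 9), -42) = Add(-729, -42) = -771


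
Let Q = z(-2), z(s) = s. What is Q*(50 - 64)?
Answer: 28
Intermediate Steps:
Q = -2
Q*(50 - 64) = -2*(50 - 64) = -2*(-14) = 28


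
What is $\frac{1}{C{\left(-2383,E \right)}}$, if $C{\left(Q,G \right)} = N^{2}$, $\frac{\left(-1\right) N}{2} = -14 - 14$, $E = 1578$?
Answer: $\frac{1}{3136} \approx 0.00031888$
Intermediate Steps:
$N = 56$ ($N = - 2 \left(-14 - 14\right) = \left(-2\right) \left(-28\right) = 56$)
$C{\left(Q,G \right)} = 3136$ ($C{\left(Q,G \right)} = 56^{2} = 3136$)
$\frac{1}{C{\left(-2383,E \right)}} = \frac{1}{3136}$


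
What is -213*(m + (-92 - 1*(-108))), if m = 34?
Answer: -10650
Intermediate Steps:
-213*(m + (-92 - 1*(-108))) = -213*(34 + (-92 - 1*(-108))) = -213*(34 + (-92 + 108)) = -213*(34 + 16) = -213*50 = -10650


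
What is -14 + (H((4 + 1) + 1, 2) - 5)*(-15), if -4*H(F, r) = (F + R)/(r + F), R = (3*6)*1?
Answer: 289/4 ≈ 72.250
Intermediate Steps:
R = 18 (R = 18*1 = 18)
H(F, r) = -(18 + F)/(4*(F + r)) (H(F, r) = -(F + 18)/(4*(r + F)) = -(18 + F)/(4*(F + r)))
-14 + (H((4 + 1) + 1, 2) - 5)*(-15) = -14 + ((-18 - ((4 + 1) + 1))/(4*(((4 + 1) + 1) + 2)) - 5)*(-15) = -14 + ((-18 - (5 + 1))/(4*((5 + 1) + 2)) - 5)*(-15) = -14 + ((-18 - 1*6)/(4*(6 + 2)) - 5)*(-15) = -14 + ((1/4)*(-18 - 6)/8 - 5)*(-15) = -14 + ((1/4)*(1/8)*(-24) - 5)*(-15) = -14 + (-3/4 - 5)*(-15) = -14 - 23/4*(-15) = -14 + 345/4 = 289/4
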